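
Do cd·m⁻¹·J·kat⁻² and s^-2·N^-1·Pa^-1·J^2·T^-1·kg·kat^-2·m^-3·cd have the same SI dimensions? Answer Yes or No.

Left side:
  J = N·m (work = force × distance),
      = kg·m²·s⁻².
  kat = mol/s = s⁻¹·mol (catalytic activity).
  So kat⁻² = s²·mol⁻².
  Combining: cd·m⁻¹·J·kat⁻² = cd · m⁻¹ · (kg·m²·s⁻²) · (s²·mol⁻²) = kg·m·mol⁻²·cd.
Right side:
  N = kg·m·s⁻².
  So N⁻¹ = kg⁻¹·m⁻¹·s².
  Pa = kg·m⁻¹·s⁻².
  So Pa⁻¹ = kg⁻¹·m·s².
  J = kg·m²·s⁻².
  So J² = kg²·m⁴·s⁻⁴.
  T = kg·s⁻²·A⁻¹.
  So T⁻¹ = kg⁻¹·s²·A.
  kat = s⁻¹·mol.
  So kat⁻² = s²·mol⁻².
  Combining: s⁻²·N⁻¹·Pa⁻¹·J²·T⁻¹·kg·kat⁻²·m⁻³·cd = s⁻² · (kg⁻¹·m⁻¹·s²) · (kg⁻¹·m·s²) · (kg²·m⁴·s⁻⁴) · (kg⁻¹·s²·A) · kg · (s²·mol⁻²) · m⁻³ · cd = m·s²·A·mol⁻²·cd.
Left is kg·m·mol⁻²·cd; right is m·s²·A·mol⁻²·cd — different.

No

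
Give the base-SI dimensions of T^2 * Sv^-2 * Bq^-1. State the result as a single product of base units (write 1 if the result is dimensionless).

T = Wb/m² (flux density = flux per area),
    = kg·s⁻²·A⁻¹.
So T² = kg²·s⁻⁴·A⁻².
Sv = J/kg (equivalent dose = energy per mass),
    = m²·s⁻².
So Sv⁻² = m⁻⁴·s⁴.
Bq = 1/s = s⁻¹ (activity is decays per second).
So Bq⁻¹ = s.
Combining: T²·Sv⁻²·Bq⁻¹ = (kg²·s⁻⁴·A⁻²) · (m⁻⁴·s⁴) · s = kg²·m⁻⁴·s·A⁻².

kg²·m⁻⁴·s·A⁻²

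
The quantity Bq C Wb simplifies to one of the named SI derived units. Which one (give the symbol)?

Bq = 1/s = s⁻¹ (activity is decays per second).
C = A·s = s·A (charge = current × time).
Wb = V·s (flux: a volt is a weber per second),
    = kg·m²·s⁻²·A⁻¹.
Combining: Bq·C·Wb = s⁻¹ · (s·A) · (kg·m²·s⁻²·A⁻¹) = kg·m²·s⁻².
kg·m²·s⁻² is the base-SI form of the joule.

J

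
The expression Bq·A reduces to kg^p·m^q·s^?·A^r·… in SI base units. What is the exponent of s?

Bq = 1/s = s⁻¹ (activity is decays per second).
Combining: Bq·A = s⁻¹ · A = s⁻¹·A.
The exponent of s is -1.

-1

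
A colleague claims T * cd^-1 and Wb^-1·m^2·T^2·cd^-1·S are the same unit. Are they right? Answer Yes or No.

No

Left side:
  T = kg·s⁻²·A⁻¹.
  Combining: T·cd⁻¹ = (kg·s⁻²·A⁻¹) · cd⁻¹ = kg·s⁻²·A⁻¹·cd⁻¹.
Right side:
  Wb = kg·m²·s⁻²·A⁻¹.
  So Wb⁻¹ = kg⁻¹·m⁻²·s²·A.
  T = kg·s⁻²·A⁻¹.
  So T² = kg²·s⁻⁴·A⁻².
  S = kg⁻¹·m⁻²·s³·A².
  Combining: Wb⁻¹·m²·T²·cd⁻¹·S = (kg⁻¹·m⁻²·s²·A) · m² · (kg²·s⁻⁴·A⁻²) · cd⁻¹ · (kg⁻¹·m⁻²·s³·A²) = m⁻²·s·A·cd⁻¹.
Left is kg·s⁻²·A⁻¹·cd⁻¹; right is m⁻²·s·A·cd⁻¹ — different.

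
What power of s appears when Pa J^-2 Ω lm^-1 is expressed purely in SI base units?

Pa = N/m² (pressure = force per area),
    = kg·m⁻¹·s⁻².
J = N·m (work = force × distance),
    = kg·m²·s⁻².
So J⁻² = kg⁻²·m⁻⁴·s⁴.
Ω = V/A (resistance = voltage per current),
    = kg·m²·s⁻³·A⁻².
lm = cd·sr = cd (luminous flux; sr is dimensionless).
So lm⁻¹ = cd⁻¹.
Combining: Pa·J⁻²·Ω·lm⁻¹ = (kg·m⁻¹·s⁻²) · (kg⁻²·m⁻⁴·s⁴) · (kg·m²·s⁻³·A⁻²) · cd⁻¹ = m⁻³·s⁻¹·A⁻²·cd⁻¹.
The exponent of s is -1.

-1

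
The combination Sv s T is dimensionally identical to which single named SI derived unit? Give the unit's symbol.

Sv = m²·s⁻².
T = kg·s⁻²·A⁻¹.
Combining: Sv·s·T = (m²·s⁻²) · s · (kg·s⁻²·A⁻¹) = kg·m²·s⁻³·A⁻¹.
kg·m²·s⁻³·A⁻¹ is the base-SI form of the volt.

V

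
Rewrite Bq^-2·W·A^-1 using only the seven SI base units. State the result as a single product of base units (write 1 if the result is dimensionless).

Bq = 1/s = s⁻¹ (activity is decays per second).
So Bq⁻² = s².
W = J/s (power = energy per time),
    = kg·m²·s⁻³.
Combining: Bq⁻²·W·A⁻¹ = s² · (kg·m²·s⁻³) · A⁻¹ = kg·m²·s⁻¹·A⁻¹.

kg·m²·s⁻¹·A⁻¹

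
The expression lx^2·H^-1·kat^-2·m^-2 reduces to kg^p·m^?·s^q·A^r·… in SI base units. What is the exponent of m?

-8

lx = m⁻²·cd.
So lx² = m⁻⁴·cd².
H = kg·m²·s⁻²·A⁻².
So H⁻¹ = kg⁻¹·m⁻²·s²·A².
kat = s⁻¹·mol.
So kat⁻² = s²·mol⁻².
Combining: lx²·H⁻¹·kat⁻²·m⁻² = (m⁻⁴·cd²) · (kg⁻¹·m⁻²·s²·A²) · (s²·mol⁻²) · m⁻² = kg⁻¹·m⁻⁸·s⁴·A²·mol⁻²·cd².
The exponent of m is -8.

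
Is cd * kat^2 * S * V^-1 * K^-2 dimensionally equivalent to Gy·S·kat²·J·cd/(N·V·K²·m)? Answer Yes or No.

Left side:
  kat = mol/s = s⁻¹·mol (catalytic activity).
  So kat² = s⁻²·mol².
  S = 1/Ω (conductance is reciprocal resistance),
      = kg⁻¹·m⁻²·s³·A².
  V = W/A (potential = power per current),
      = kg·m²·s⁻³·A⁻¹.
  So V⁻¹ = kg⁻¹·m⁻²·s³·A.
  Combining: cd·kat²·S·V⁻¹·K⁻² = cd · (s⁻²·mol²) · (kg⁻¹·m⁻²·s³·A²) · (kg⁻¹·m⁻²·s³·A) · K⁻² = kg⁻²·m⁻⁴·s⁴·A³·K⁻²·mol²·cd.
Right side:
  N = kg·m·s⁻².
  So N⁻¹ = kg⁻¹·m⁻¹·s².
  V = kg·m²·s⁻³·A⁻¹.
  So V⁻¹ = kg⁻¹·m⁻²·s³·A.
  Gy = m²·s⁻².
  S = kg⁻¹·m⁻²·s³·A².
  kat = s⁻¹·mol.
  So kat² = s⁻²·mol².
  J = kg·m²·s⁻².
  Combining: N⁻¹·V⁻¹·Gy·S·K⁻²·kat²·J·m⁻¹·cd = (kg⁻¹·m⁻¹·s²) · (kg⁻¹·m⁻²·s³·A) · (m²·s⁻²) · (kg⁻¹·m⁻²·s³·A²) · K⁻² · (s⁻²·mol²) · (kg·m²·s⁻²) · m⁻¹ · cd = kg⁻²·m⁻²·s²·A³·K⁻²·mol²·cd.
Left is kg⁻²·m⁻⁴·s⁴·A³·K⁻²·mol²·cd; right is kg⁻²·m⁻²·s²·A³·K⁻²·mol²·cd — different.

No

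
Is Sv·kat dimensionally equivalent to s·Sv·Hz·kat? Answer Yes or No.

Yes

Left side:
  Sv = J/kg (equivalent dose = energy per mass),
      = m²·s⁻².
  kat = mol/s = s⁻¹·mol (catalytic activity).
  Combining: Sv·kat = (m²·s⁻²) · (s⁻¹·mol) = m²·s⁻³·mol.
Right side:
  Sv = J/kg (equivalent dose = energy per mass),
      = m²·s⁻².
  Hz = 1/s = s⁻¹ (frequency is cycles per second).
  kat = mol/s = s⁻¹·mol (catalytic activity).
  Combining: s·Sv·Hz·kat = s · (m²·s⁻²) · s⁻¹ · (s⁻¹·mol) = m²·s⁻³·mol.
Both reduce to m²·s⁻³·mol.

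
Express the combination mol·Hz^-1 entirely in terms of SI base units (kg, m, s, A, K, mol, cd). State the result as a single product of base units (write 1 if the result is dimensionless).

s·mol

Hz = 1/s = s⁻¹ (frequency is cycles per second).
So Hz⁻¹ = s.
Combining: mol·Hz⁻¹ = mol · s = s·mol.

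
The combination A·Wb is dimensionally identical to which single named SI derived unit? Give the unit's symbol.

Wb = V·s (flux: a volt is a weber per second),
    = kg·m²·s⁻²·A⁻¹.
Combining: A·Wb = A · (kg·m²·s⁻²·A⁻¹) = kg·m²·s⁻².
kg·m²·s⁻² is the base-SI form of the joule.

J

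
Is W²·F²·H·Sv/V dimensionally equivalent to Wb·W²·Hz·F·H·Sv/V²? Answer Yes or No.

Left side:
  W = kg·m²·s⁻³.
  So W² = kg²·m⁴·s⁻⁶.
  F = kg⁻¹·m⁻²·s⁴·A².
  So F² = kg⁻²·m⁻⁴·s⁸·A⁴.
  H = kg·m²·s⁻²·A⁻².
  Sv = m²·s⁻².
  V = kg·m²·s⁻³·A⁻¹.
  So V⁻¹ = kg⁻¹·m⁻²·s³·A.
  Combining: W²·F²·H·Sv·V⁻¹ = (kg²·m⁴·s⁻⁶) · (kg⁻²·m⁻⁴·s⁸·A⁴) · (kg·m²·s⁻²·A⁻²) · (m²·s⁻²) · (kg⁻¹·m⁻²·s³·A) = m²·s·A³.
Right side:
  Wb = V·s (flux: a volt is a weber per second),
      = kg·m²·s⁻²·A⁻¹.
  W = J/s (power = energy per time),
      = kg·m²·s⁻³.
  So W² = kg²·m⁴·s⁻⁶.
  Hz = 1/s = s⁻¹ (frequency is cycles per second).
  F = C/V (capacitance = charge per voltage),
      = A·s/(kg·m²·s⁻³·A⁻¹) (substituting C and V),
      = kg⁻¹·m⁻²·s⁴·A².
  H = Wb/A (inductance = flux per current),
      = kg·m²·s⁻²·A⁻².
  V = W/A (potential = power per current),
      = kg·m²·s⁻³·A⁻¹.
  So V⁻² = kg⁻²·m⁻⁴·s⁶·A².
  Sv = J/kg (equivalent dose = energy per mass),
      = m²·s⁻².
  Combining: Wb·W²·Hz·F·H·V⁻²·Sv = (kg·m²·s⁻²·A⁻¹) · (kg²·m⁴·s⁻⁶) · s⁻¹ · (kg⁻¹·m⁻²·s⁴·A²) · (kg·m²·s⁻²·A⁻²) · (kg⁻²·m⁻⁴·s⁶·A²) · (m²·s⁻²) = kg·m⁴·s⁻³·A.
Left is m²·s·A³; right is kg·m⁴·s⁻³·A — different.

No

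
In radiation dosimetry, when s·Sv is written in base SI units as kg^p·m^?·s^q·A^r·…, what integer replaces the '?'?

Sv = m²·s⁻².
Combining: s·Sv = s · (m²·s⁻²) = m²·s⁻¹.
The exponent of m is 2.

2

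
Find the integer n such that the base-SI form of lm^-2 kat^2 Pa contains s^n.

-4

lm = cd·sr = cd (luminous flux; sr is dimensionless).
So lm⁻² = cd⁻².
kat = mol/s = s⁻¹·mol (catalytic activity).
So kat² = s⁻²·mol².
Pa = N/m² (pressure = force per area),
    = kg·m⁻¹·s⁻².
Combining: lm⁻²·kat²·Pa = cd⁻² · (s⁻²·mol²) · (kg·m⁻¹·s⁻²) = kg·m⁻¹·s⁻⁴·mol²·cd⁻².
The exponent of s is -4.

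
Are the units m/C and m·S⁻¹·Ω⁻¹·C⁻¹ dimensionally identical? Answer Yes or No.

Left side:
  C = s·A.
  So C⁻¹ = s⁻¹·A⁻¹.
  Combining: m·C⁻¹ = m · (s⁻¹·A⁻¹) = m·s⁻¹·A⁻¹.
Right side:
  S = 1/Ω (conductance is reciprocal resistance),
      = kg⁻¹·m⁻²·s³·A².
  So S⁻¹ = kg·m²·s⁻³·A⁻².
  Ω = V/A (resistance = voltage per current),
      = kg·m²·s⁻³·A⁻².
  So Ω⁻¹ = kg⁻¹·m⁻²·s³·A².
  C = A·s = s·A (charge = current × time).
  So C⁻¹ = s⁻¹·A⁻¹.
  Combining: m·S⁻¹·Ω⁻¹·C⁻¹ = m · (kg·m²·s⁻³·A⁻²) · (kg⁻¹·m⁻²·s³·A²) · (s⁻¹·A⁻¹) = m·s⁻¹·A⁻¹.
Both reduce to m·s⁻¹·A⁻¹.

Yes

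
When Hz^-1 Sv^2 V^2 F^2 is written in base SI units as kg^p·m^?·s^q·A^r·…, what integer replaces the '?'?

Hz = s⁻¹.
So Hz⁻¹ = s.
Sv = m²·s⁻².
So Sv² = m⁴·s⁻⁴.
V = kg·m²·s⁻³·A⁻¹.
So V² = kg²·m⁴·s⁻⁶·A⁻².
F = kg⁻¹·m⁻²·s⁴·A².
So F² = kg⁻²·m⁻⁴·s⁸·A⁴.
Combining: Hz⁻¹·Sv²·V²·F² = s · (m⁴·s⁻⁴) · (kg²·m⁴·s⁻⁶·A⁻²) · (kg⁻²·m⁻⁴·s⁸·A⁴) = m⁴·s⁻¹·A².
The exponent of m is 4.

4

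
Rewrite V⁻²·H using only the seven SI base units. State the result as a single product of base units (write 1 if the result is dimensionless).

V = kg·m²·s⁻³·A⁻¹.
So V⁻² = kg⁻²·m⁻⁴·s⁶·A².
H = kg·m²·s⁻²·A⁻².
Combining: V⁻²·H = (kg⁻²·m⁻⁴·s⁶·A²) · (kg·m²·s⁻²·A⁻²) = kg⁻¹·m⁻²·s⁴.

kg⁻¹·m⁻²·s⁴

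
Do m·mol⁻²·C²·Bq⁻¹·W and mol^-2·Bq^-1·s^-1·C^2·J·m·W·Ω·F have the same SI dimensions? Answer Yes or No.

No

Left side:
  C = s·A.
  So C² = s²·A².
  Bq = s⁻¹.
  So Bq⁻¹ = s.
  W = kg·m²·s⁻³.
  Combining: m·mol⁻²·C²·Bq⁻¹·W = m · mol⁻² · (s²·A²) · s · (kg·m²·s⁻³) = kg·m³·A²·mol⁻².
Right side:
  Bq = s⁻¹.
  So Bq⁻¹ = s.
  C = s·A.
  So C² = s²·A².
  J = kg·m²·s⁻².
  W = kg·m²·s⁻³.
  Ω = kg·m²·s⁻³·A⁻².
  F = kg⁻¹·m⁻²·s⁴·A².
  Combining: mol⁻²·Bq⁻¹·s⁻¹·C²·J·m·W·Ω·F = mol⁻² · s · s⁻¹ · (s²·A²) · (kg·m²·s⁻²) · m · (kg·m²·s⁻³) · (kg·m²·s⁻³·A⁻²) · (kg⁻¹·m⁻²·s⁴·A²) = kg²·m⁵·s⁻²·A²·mol⁻².
Left is kg·m³·A²·mol⁻²; right is kg²·m⁵·s⁻²·A²·mol⁻² — different.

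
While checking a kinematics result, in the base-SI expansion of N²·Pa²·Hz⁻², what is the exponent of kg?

N = kg·m/s² = kg·m·s⁻² (force = mass × acceleration).
So N² = kg²·m²·s⁻⁴.
Pa = N/m² (pressure = force per area),
    = kg·m⁻¹·s⁻².
So Pa² = kg²·m⁻²·s⁻⁴.
Hz = 1/s = s⁻¹ (frequency is cycles per second).
So Hz⁻² = s².
Combining: N²·Pa²·Hz⁻² = (kg²·m²·s⁻⁴) · (kg²·m⁻²·s⁻⁴) · s² = kg⁴·s⁻⁶.
The exponent of kg is 4.

4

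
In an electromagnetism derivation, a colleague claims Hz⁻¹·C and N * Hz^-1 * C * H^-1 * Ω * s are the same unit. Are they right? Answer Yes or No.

Left side:
  Hz = 1/s = s⁻¹ (frequency is cycles per second).
  So Hz⁻¹ = s.
  C = A·s = s·A (charge = current × time).
  Combining: Hz⁻¹·C = s · (s·A) = s²·A.
Right side:
  N = kg·m·s⁻².
  Hz = s⁻¹.
  So Hz⁻¹ = s.
  C = s·A.
  H = kg·m²·s⁻²·A⁻².
  So H⁻¹ = kg⁻¹·m⁻²·s²·A².
  Ω = kg·m²·s⁻³·A⁻².
  Combining: N·Hz⁻¹·C·H⁻¹·Ω·s = (kg·m·s⁻²) · s · (s·A) · (kg⁻¹·m⁻²·s²·A²) · (kg·m²·s⁻³·A⁻²) · s = kg·m·A.
Left is s²·A; right is kg·m·A — different.

No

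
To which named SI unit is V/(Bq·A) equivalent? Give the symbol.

H

Bq = s⁻¹.
So Bq⁻¹ = s.
V = kg·m²·s⁻³·A⁻¹.
Combining: Bq⁻¹·V·A⁻¹ = s · (kg·m²·s⁻³·A⁻¹) · A⁻¹ = kg·m²·s⁻²·A⁻².
kg·m²·s⁻²·A⁻² is the base-SI form of the henry.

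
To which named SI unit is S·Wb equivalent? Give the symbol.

S = 1/Ω (conductance is reciprocal resistance),
    = kg⁻¹·m⁻²·s³·A².
Wb = V·s (flux: a volt is a weber per second),
    = kg·m²·s⁻²·A⁻¹.
Combining: S·Wb = (kg⁻¹·m⁻²·s³·A²) · (kg·m²·s⁻²·A⁻¹) = s·A.
s·A is the base-SI form of the coulomb.

C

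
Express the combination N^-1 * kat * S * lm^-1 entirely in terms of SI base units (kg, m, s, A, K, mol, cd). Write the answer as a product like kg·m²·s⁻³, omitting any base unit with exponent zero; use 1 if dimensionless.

kg⁻²·m⁻³·s⁴·A²·mol·cd⁻¹

N = kg·m/s² = kg·m·s⁻² (force = mass × acceleration).
So N⁻¹ = kg⁻¹·m⁻¹·s².
kat = mol/s = s⁻¹·mol (catalytic activity).
S = 1/Ω (conductance is reciprocal resistance),
    = kg⁻¹·m⁻²·s³·A².
lm = cd·sr = cd (luminous flux; sr is dimensionless).
So lm⁻¹ = cd⁻¹.
Combining: N⁻¹·kat·S·lm⁻¹ = (kg⁻¹·m⁻¹·s²) · (s⁻¹·mol) · (kg⁻¹·m⁻²·s³·A²) · cd⁻¹ = kg⁻²·m⁻³·s⁴·A²·mol·cd⁻¹.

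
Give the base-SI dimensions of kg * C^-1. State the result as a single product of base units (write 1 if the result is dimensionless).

kg·s⁻¹·A⁻¹

C = s·A.
So C⁻¹ = s⁻¹·A⁻¹.
Combining: kg·C⁻¹ = kg · (s⁻¹·A⁻¹) = kg·s⁻¹·A⁻¹.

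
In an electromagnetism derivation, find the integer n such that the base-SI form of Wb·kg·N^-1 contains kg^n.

1

Wb = kg·m²·s⁻²·A⁻¹.
N = kg·m·s⁻².
So N⁻¹ = kg⁻¹·m⁻¹·s².
Combining: Wb·kg·N⁻¹ = (kg·m²·s⁻²·A⁻¹) · kg · (kg⁻¹·m⁻¹·s²) = kg·m·A⁻¹.
The exponent of kg is 1.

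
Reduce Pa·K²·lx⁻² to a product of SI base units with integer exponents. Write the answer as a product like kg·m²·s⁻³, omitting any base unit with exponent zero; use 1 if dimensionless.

Pa = N/m² (pressure = force per area),
    = kg·m⁻¹·s⁻².
lx = lm/m² (illuminance = luminous flux per area),
    = m⁻²·cd.
So lx⁻² = m⁴·cd⁻².
Combining: Pa·K²·lx⁻² = (kg·m⁻¹·s⁻²) · K² · (m⁴·cd⁻²) = kg·m³·s⁻²·K²·cd⁻².

kg·m³·s⁻²·K²·cd⁻²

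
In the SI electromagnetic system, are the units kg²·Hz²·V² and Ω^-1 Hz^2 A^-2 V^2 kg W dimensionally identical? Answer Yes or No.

No

Left side:
  Hz = 1/s = s⁻¹ (frequency is cycles per second).
  So Hz² = s⁻².
  V = W/A (potential = power per current),
      = kg·m²·s⁻³·A⁻¹.
  So V² = kg²·m⁴·s⁻⁶·A⁻².
  Combining: kg²·Hz²·V² = kg² · s⁻² · (kg²·m⁴·s⁻⁶·A⁻²) = kg⁴·m⁴·s⁻⁸·A⁻².
Right side:
  Ω = V/A (resistance = voltage per current),
      = kg·m²·s⁻³·A⁻².
  So Ω⁻¹ = kg⁻¹·m⁻²·s³·A².
  Hz = 1/s = s⁻¹ (frequency is cycles per second).
  So Hz² = s⁻².
  V = W/A (potential = power per current),
      = kg·m²·s⁻³·A⁻¹.
  So V² = kg²·m⁴·s⁻⁶·A⁻².
  W = J/s (power = energy per time),
      = kg·m²·s⁻³.
  Combining: Ω⁻¹·Hz²·A⁻²·V²·kg·W = (kg⁻¹·m⁻²·s³·A²) · s⁻² · A⁻² · (kg²·m⁴·s⁻⁶·A⁻²) · kg · (kg·m²·s⁻³) = kg³·m⁴·s⁻⁸·A⁻².
Left is kg⁴·m⁴·s⁻⁸·A⁻²; right is kg³·m⁴·s⁻⁸·A⁻² — different.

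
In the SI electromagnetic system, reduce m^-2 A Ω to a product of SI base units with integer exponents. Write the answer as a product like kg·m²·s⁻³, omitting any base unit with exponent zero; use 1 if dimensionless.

kg·s⁻³·A⁻¹

Ω = kg·m²·s⁻³·A⁻².
Combining: m⁻²·A·Ω = m⁻² · A · (kg·m²·s⁻³·A⁻²) = kg·s⁻³·A⁻¹.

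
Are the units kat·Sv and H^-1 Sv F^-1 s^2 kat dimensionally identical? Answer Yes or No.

Left side:
  kat = mol/s = s⁻¹·mol (catalytic activity).
  Sv = J/kg (equivalent dose = energy per mass),
      = m²·s⁻².
  Combining: kat·Sv = (s⁻¹·mol) · (m²·s⁻²) = m²·s⁻³·mol.
Right side:
  H = Wb/A (inductance = flux per current),
      = kg·m²·s⁻²·A⁻².
  So H⁻¹ = kg⁻¹·m⁻²·s²·A².
  Sv = J/kg (equivalent dose = energy per mass),
      = m²·s⁻².
  F = C/V (capacitance = charge per voltage),
      = A·s/(kg·m²·s⁻³·A⁻¹) (substituting C and V),
      = kg⁻¹·m⁻²·s⁴·A².
  So F⁻¹ = kg·m²·s⁻⁴·A⁻².
  kat = mol/s = s⁻¹·mol (catalytic activity).
  Combining: H⁻¹·Sv·F⁻¹·s²·kat = (kg⁻¹·m⁻²·s²·A²) · (m²·s⁻²) · (kg·m²·s⁻⁴·A⁻²) · s² · (s⁻¹·mol) = m²·s⁻³·mol.
Both reduce to m²·s⁻³·mol.

Yes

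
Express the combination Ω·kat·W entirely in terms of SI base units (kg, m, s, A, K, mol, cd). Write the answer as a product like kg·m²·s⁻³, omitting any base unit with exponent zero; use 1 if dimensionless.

kg²·m⁴·s⁻⁷·A⁻²·mol

Ω = V/A (resistance = voltage per current),
    = kg·m²·s⁻³·A⁻².
kat = mol/s = s⁻¹·mol (catalytic activity).
W = J/s (power = energy per time),
    = kg·m²·s⁻³.
Combining: Ω·kat·W = (kg·m²·s⁻³·A⁻²) · (s⁻¹·mol) · (kg·m²·s⁻³) = kg²·m⁴·s⁻⁷·A⁻²·mol.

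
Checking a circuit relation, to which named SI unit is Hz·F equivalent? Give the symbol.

S

Hz = 1/s = s⁻¹ (frequency is cycles per second).
F = C/V (capacitance = charge per voltage),
    = A·s/(kg·m²·s⁻³·A⁻¹) (substituting C and V),
    = kg⁻¹·m⁻²·s⁴·A².
Combining: Hz·F = s⁻¹ · (kg⁻¹·m⁻²·s⁴·A²) = kg⁻¹·m⁻²·s³·A².
kg⁻¹·m⁻²·s³·A² is the base-SI form of the siemens.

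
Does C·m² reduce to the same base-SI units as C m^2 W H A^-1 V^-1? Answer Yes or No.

Left side:
  C = A·s = s·A (charge = current × time).
  Combining: C·m² = (s·A) · m² = m²·s·A.
Right side:
  C = A·s = s·A (charge = current × time).
  W = J/s (power = energy per time),
      = kg·m²·s⁻³.
  H = Wb/A (inductance = flux per current),
      = kg·m²·s⁻²·A⁻².
  V = W/A (potential = power per current),
      = kg·m²·s⁻³·A⁻¹.
  So V⁻¹ = kg⁻¹·m⁻²·s³·A.
  Combining: C·m²·W·H·A⁻¹·V⁻¹ = (s·A) · m² · (kg·m²·s⁻³) · (kg·m²·s⁻²·A⁻²) · A⁻¹ · (kg⁻¹·m⁻²·s³·A) = kg·m⁴·s⁻¹·A⁻¹.
Left is m²·s·A; right is kg·m⁴·s⁻¹·A⁻¹ — different.

No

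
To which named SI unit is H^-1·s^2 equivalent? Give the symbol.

F

H = Wb/A (inductance = flux per current),
    = kg·m²·s⁻²·A⁻².
So H⁻¹ = kg⁻¹·m⁻²·s²·A².
Combining: H⁻¹·s² = (kg⁻¹·m⁻²·s²·A²) · s² = kg⁻¹·m⁻²·s⁴·A².
kg⁻¹·m⁻²·s⁴·A² is the base-SI form of the farad.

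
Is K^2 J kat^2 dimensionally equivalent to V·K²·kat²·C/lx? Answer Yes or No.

No

Left side:
  J = kg·m²·s⁻².
  kat = s⁻¹·mol.
  So kat² = s⁻²·mol².
  Combining: K²·J·kat² = K² · (kg·m²·s⁻²) · (s⁻²·mol²) = kg·m²·s⁻⁴·K²·mol².
Right side:
  V = W/A (potential = power per current),
      = kg·m²·s⁻³·A⁻¹.
  kat = mol/s = s⁻¹·mol (catalytic activity).
  So kat² = s⁻²·mol².
  lx = lm/m² (illuminance = luminous flux per area),
      = m⁻²·cd.
  So lx⁻¹ = m²·cd⁻¹.
  C = A·s = s·A (charge = current × time).
  Combining: V·K²·kat²·lx⁻¹·C = (kg·m²·s⁻³·A⁻¹) · K² · (s⁻²·mol²) · (m²·cd⁻¹) · (s·A) = kg·m⁴·s⁻⁴·K²·mol²·cd⁻¹.
Left is kg·m²·s⁻⁴·K²·mol²; right is kg·m⁴·s⁻⁴·K²·mol²·cd⁻¹ — different.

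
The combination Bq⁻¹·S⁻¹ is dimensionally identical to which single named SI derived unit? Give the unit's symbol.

Bq = 1/s = s⁻¹ (activity is decays per second).
So Bq⁻¹ = s.
S = 1/Ω (conductance is reciprocal resistance),
    = kg⁻¹·m⁻²·s³·A².
So S⁻¹ = kg·m²·s⁻³·A⁻².
Combining: Bq⁻¹·S⁻¹ = s · (kg·m²·s⁻³·A⁻²) = kg·m²·s⁻²·A⁻².
kg·m²·s⁻²·A⁻² is the base-SI form of the henry.

H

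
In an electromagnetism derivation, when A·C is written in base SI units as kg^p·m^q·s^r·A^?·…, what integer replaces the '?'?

2

C = A·s = s·A (charge = current × time).
Combining: A·C = A · (s·A) = s·A².
The exponent of A is 2.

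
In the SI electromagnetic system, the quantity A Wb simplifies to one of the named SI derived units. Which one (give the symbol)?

J

Wb = kg·m²·s⁻²·A⁻¹.
Combining: A·Wb = A · (kg·m²·s⁻²·A⁻¹) = kg·m²·s⁻².
kg·m²·s⁻² is the base-SI form of the joule.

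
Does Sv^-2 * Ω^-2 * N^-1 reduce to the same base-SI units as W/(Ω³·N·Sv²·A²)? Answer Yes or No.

Left side:
  Sv = m²·s⁻².
  So Sv⁻² = m⁻⁴·s⁴.
  Ω = kg·m²·s⁻³·A⁻².
  So Ω⁻² = kg⁻²·m⁻⁴·s⁶·A⁴.
  N = kg·m·s⁻².
  So N⁻¹ = kg⁻¹·m⁻¹·s².
  Combining: Sv⁻²·Ω⁻²·N⁻¹ = (m⁻⁴·s⁴) · (kg⁻²·m⁻⁴·s⁶·A⁴) · (kg⁻¹·m⁻¹·s²) = kg⁻³·m⁻⁹·s¹²·A⁴.
Right side:
  Ω = V/A (resistance = voltage per current),
      = kg·m²·s⁻³·A⁻².
  So Ω⁻³ = kg⁻³·m⁻⁶·s⁹·A⁶.
  N = kg·m/s² = kg·m·s⁻² (force = mass × acceleration).
  So N⁻¹ = kg⁻¹·m⁻¹·s².
  Sv = J/kg (equivalent dose = energy per mass),
      = m²·s⁻².
  So Sv⁻² = m⁻⁴·s⁴.
  W = J/s (power = energy per time),
      = kg·m²·s⁻³.
  Combining: Ω⁻³·N⁻¹·Sv⁻²·A⁻²·W = (kg⁻³·m⁻⁶·s⁹·A⁶) · (kg⁻¹·m⁻¹·s²) · (m⁻⁴·s⁴) · A⁻² · (kg·m²·s⁻³) = kg⁻³·m⁻⁹·s¹²·A⁴.
Both reduce to kg⁻³·m⁻⁹·s¹²·A⁴.

Yes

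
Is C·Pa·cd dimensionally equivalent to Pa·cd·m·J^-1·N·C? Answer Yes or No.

Left side:
  C = s·A.
  Pa = kg·m⁻¹·s⁻².
  Combining: C·Pa·cd = (s·A) · (kg·m⁻¹·s⁻²) · cd = kg·m⁻¹·s⁻¹·A·cd.
Right side:
  Pa = N/m² (pressure = force per area),
      = kg·m⁻¹·s⁻².
  J = N·m (work = force × distance),
      = kg·m²·s⁻².
  So J⁻¹ = kg⁻¹·m⁻²·s².
  N = kg·m/s² = kg·m·s⁻² (force = mass × acceleration).
  C = A·s = s·A (charge = current × time).
  Combining: Pa·cd·m·J⁻¹·N·C = (kg·m⁻¹·s⁻²) · cd · m · (kg⁻¹·m⁻²·s²) · (kg·m·s⁻²) · (s·A) = kg·m⁻¹·s⁻¹·A·cd.
Both reduce to kg·m⁻¹·s⁻¹·A·cd.

Yes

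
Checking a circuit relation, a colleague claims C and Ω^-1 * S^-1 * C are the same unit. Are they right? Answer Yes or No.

Yes

Left side:
  C = A·s = s·A (charge = current × time).
Right side:
  Ω = kg·m²·s⁻³·A⁻².
  So Ω⁻¹ = kg⁻¹·m⁻²·s³·A².
  S = kg⁻¹·m⁻²·s³·A².
  So S⁻¹ = kg·m²·s⁻³·A⁻².
  C = s·A.
  Combining: Ω⁻¹·S⁻¹·C = (kg⁻¹·m⁻²·s³·A²) · (kg·m²·s⁻³·A⁻²) · (s·A) = s·A.
Both reduce to s·A.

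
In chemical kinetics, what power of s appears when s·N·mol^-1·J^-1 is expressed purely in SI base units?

1

N = kg·m/s² = kg·m·s⁻² (force = mass × acceleration).
J = N·m (work = force × distance),
    = kg·m²·s⁻².
So J⁻¹ = kg⁻¹·m⁻²·s².
Combining: s·N·mol⁻¹·J⁻¹ = s · (kg·m·s⁻²) · mol⁻¹ · (kg⁻¹·m⁻²·s²) = m⁻¹·s·mol⁻¹.
The exponent of s is 1.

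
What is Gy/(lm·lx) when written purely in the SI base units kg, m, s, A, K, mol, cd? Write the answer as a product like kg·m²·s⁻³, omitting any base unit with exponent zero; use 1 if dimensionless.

lm = cd·sr = cd (luminous flux; sr is dimensionless).
So lm⁻¹ = cd⁻¹.
Gy = J/kg (absorbed dose = energy per mass),
    = m²·s⁻².
lx = lm/m² (illuminance = luminous flux per area),
    = m⁻²·cd.
So lx⁻¹ = m²·cd⁻¹.
Combining: lm⁻¹·Gy·lx⁻¹ = cd⁻¹ · (m²·s⁻²) · (m²·cd⁻¹) = m⁴·s⁻²·cd⁻².

m⁴·s⁻²·cd⁻²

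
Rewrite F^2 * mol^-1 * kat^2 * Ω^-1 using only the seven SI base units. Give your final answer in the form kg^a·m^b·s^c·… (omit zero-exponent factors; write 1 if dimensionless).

F = C/V (capacitance = charge per voltage),
    = A·s/(kg·m²·s⁻³·A⁻¹) (substituting C and V),
    = kg⁻¹·m⁻²·s⁴·A².
So F² = kg⁻²·m⁻⁴·s⁸·A⁴.
kat = mol/s = s⁻¹·mol (catalytic activity).
So kat² = s⁻²·mol².
Ω = V/A (resistance = voltage per current),
    = kg·m²·s⁻³·A⁻².
So Ω⁻¹ = kg⁻¹·m⁻²·s³·A².
Combining: F²·mol⁻¹·kat²·Ω⁻¹ = (kg⁻²·m⁻⁴·s⁸·A⁴) · mol⁻¹ · (s⁻²·mol²) · (kg⁻¹·m⁻²·s³·A²) = kg⁻³·m⁻⁶·s⁹·A⁶·mol.

kg⁻³·m⁻⁶·s⁹·A⁶·mol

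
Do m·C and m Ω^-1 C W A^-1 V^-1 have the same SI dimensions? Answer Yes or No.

Left side:
  C = s·A.
  Combining: m·C = m · (s·A) = m·s·A.
Right side:
  Ω = V/A (resistance = voltage per current),
      = kg·m²·s⁻³·A⁻².
  So Ω⁻¹ = kg⁻¹·m⁻²·s³·A².
  C = A·s = s·A (charge = current × time).
  W = J/s (power = energy per time),
      = kg·m²·s⁻³.
  V = W/A (potential = power per current),
      = kg·m²·s⁻³·A⁻¹.
  So V⁻¹ = kg⁻¹·m⁻²·s³·A.
  Combining: m·Ω⁻¹·C·W·A⁻¹·V⁻¹ = m · (kg⁻¹·m⁻²·s³·A²) · (s·A) · (kg·m²·s⁻³) · A⁻¹ · (kg⁻¹·m⁻²·s³·A) = kg⁻¹·m⁻¹·s⁴·A³.
Left is m·s·A; right is kg⁻¹·m⁻¹·s⁴·A³ — different.

No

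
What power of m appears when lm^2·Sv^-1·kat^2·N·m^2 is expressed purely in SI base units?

1

lm = cd.
So lm² = cd².
Sv = m²·s⁻².
So Sv⁻¹ = m⁻²·s².
kat = s⁻¹·mol.
So kat² = s⁻²·mol².
N = kg·m·s⁻².
Combining: lm²·Sv⁻¹·kat²·N·m² = cd² · (m⁻²·s²) · (s⁻²·mol²) · (kg·m·s⁻²) · m² = kg·m·s⁻²·mol²·cd².
The exponent of m is 1.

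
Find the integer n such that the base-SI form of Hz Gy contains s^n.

-3

Hz = s⁻¹.
Gy = m²·s⁻².
Combining: Hz·Gy = s⁻¹ · (m²·s⁻²) = m²·s⁻³.
The exponent of s is -3.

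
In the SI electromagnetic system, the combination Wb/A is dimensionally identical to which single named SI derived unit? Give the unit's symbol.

H

Wb = V·s (flux: a volt is a weber per second),
    = kg·m²·s⁻²·A⁻¹.
Combining: A⁻¹·Wb = A⁻¹ · (kg·m²·s⁻²·A⁻¹) = kg·m²·s⁻²·A⁻².
kg·m²·s⁻²·A⁻² is the base-SI form of the henry.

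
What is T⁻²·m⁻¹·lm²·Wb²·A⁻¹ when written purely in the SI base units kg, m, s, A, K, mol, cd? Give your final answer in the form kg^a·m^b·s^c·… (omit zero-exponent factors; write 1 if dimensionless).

T = kg·s⁻²·A⁻¹.
So T⁻² = kg⁻²·s⁴·A².
lm = cd.
So lm² = cd².
Wb = kg·m²·s⁻²·A⁻¹.
So Wb² = kg²·m⁴·s⁻⁴·A⁻².
Combining: T⁻²·m⁻¹·lm²·Wb²·A⁻¹ = (kg⁻²·s⁴·A²) · m⁻¹ · cd² · (kg²·m⁴·s⁻⁴·A⁻²) · A⁻¹ = m³·A⁻¹·cd².

m³·A⁻¹·cd²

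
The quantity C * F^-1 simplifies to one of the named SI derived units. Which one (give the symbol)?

C = A·s = s·A (charge = current × time).
F = C/V (capacitance = charge per voltage),
    = A·s/(kg·m²·s⁻³·A⁻¹) (substituting C and V),
    = kg⁻¹·m⁻²·s⁴·A².
So F⁻¹ = kg·m²·s⁻⁴·A⁻².
Combining: C·F⁻¹ = (s·A) · (kg·m²·s⁻⁴·A⁻²) = kg·m²·s⁻³·A⁻¹.
kg·m²·s⁻³·A⁻¹ is the base-SI form of the volt.

V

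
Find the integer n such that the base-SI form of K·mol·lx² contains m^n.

-4

lx = lm/m² (illuminance = luminous flux per area),
    = m⁻²·cd.
So lx² = m⁻⁴·cd².
Combining: K·mol·lx² = K · mol · (m⁻⁴·cd²) = m⁻⁴·K·mol·cd².
The exponent of m is -4.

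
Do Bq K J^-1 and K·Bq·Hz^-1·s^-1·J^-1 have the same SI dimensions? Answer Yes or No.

Yes

Left side:
  Bq = 1/s = s⁻¹ (activity is decays per second).
  J = N·m (work = force × distance),
      = kg·m²·s⁻².
  So J⁻¹ = kg⁻¹·m⁻²·s².
  Combining: Bq·K·J⁻¹ = s⁻¹ · K · (kg⁻¹·m⁻²·s²) = kg⁻¹·m⁻²·s·K.
Right side:
  Bq = 1/s = s⁻¹ (activity is decays per second).
  Hz = 1/s = s⁻¹ (frequency is cycles per second).
  So Hz⁻¹ = s.
  J = N·m (work = force × distance),
      = kg·m²·s⁻².
  So J⁻¹ = kg⁻¹·m⁻²·s².
  Combining: K·Bq·Hz⁻¹·s⁻¹·J⁻¹ = K · s⁻¹ · s · s⁻¹ · (kg⁻¹·m⁻²·s²) = kg⁻¹·m⁻²·s·K.
Both reduce to kg⁻¹·m⁻²·s·K.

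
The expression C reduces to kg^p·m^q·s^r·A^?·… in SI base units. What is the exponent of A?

1

C = A·s = s·A (charge = current × time).
The exponent of A is 1.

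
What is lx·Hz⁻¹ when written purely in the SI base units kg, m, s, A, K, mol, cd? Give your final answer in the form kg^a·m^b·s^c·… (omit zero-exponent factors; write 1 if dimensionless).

lx = m⁻²·cd.
Hz = s⁻¹.
So Hz⁻¹ = s.
Combining: lx·Hz⁻¹ = (m⁻²·cd) · s = m⁻²·s·cd.

m⁻²·s·cd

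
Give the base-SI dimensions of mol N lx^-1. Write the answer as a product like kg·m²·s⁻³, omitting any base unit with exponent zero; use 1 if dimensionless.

N = kg·m·s⁻².
lx = m⁻²·cd.
So lx⁻¹ = m²·cd⁻¹.
Combining: mol·N·lx⁻¹ = mol · (kg·m·s⁻²) · (m²·cd⁻¹) = kg·m³·s⁻²·mol·cd⁻¹.

kg·m³·s⁻²·mol·cd⁻¹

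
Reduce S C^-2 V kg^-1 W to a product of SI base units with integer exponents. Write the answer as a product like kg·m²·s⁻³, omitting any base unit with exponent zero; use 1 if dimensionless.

S = kg⁻¹·m⁻²·s³·A².
C = s·A.
So C⁻² = s⁻²·A⁻².
V = kg·m²·s⁻³·A⁻¹.
W = kg·m²·s⁻³.
Combining: S·C⁻²·V·kg⁻¹·W = (kg⁻¹·m⁻²·s³·A²) · (s⁻²·A⁻²) · (kg·m²·s⁻³·A⁻¹) · kg⁻¹ · (kg·m²·s⁻³) = m²·s⁻⁵·A⁻¹.

m²·s⁻⁵·A⁻¹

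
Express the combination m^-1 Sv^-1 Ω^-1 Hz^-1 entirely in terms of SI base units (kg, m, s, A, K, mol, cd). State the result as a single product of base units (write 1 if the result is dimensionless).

Sv = J/kg (equivalent dose = energy per mass),
    = m²·s⁻².
So Sv⁻¹ = m⁻²·s².
Ω = V/A (resistance = voltage per current),
    = kg·m²·s⁻³·A⁻².
So Ω⁻¹ = kg⁻¹·m⁻²·s³·A².
Hz = 1/s = s⁻¹ (frequency is cycles per second).
So Hz⁻¹ = s.
Combining: m⁻¹·Sv⁻¹·Ω⁻¹·Hz⁻¹ = m⁻¹ · (m⁻²·s²) · (kg⁻¹·m⁻²·s³·A²) · s = kg⁻¹·m⁻⁵·s⁶·A².

kg⁻¹·m⁻⁵·s⁶·A²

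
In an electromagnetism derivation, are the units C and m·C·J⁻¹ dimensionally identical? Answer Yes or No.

No

Left side:
  C = A·s = s·A (charge = current × time).
Right side:
  C = A·s = s·A (charge = current × time).
  J = N·m (work = force × distance),
      = kg·m²·s⁻².
  So J⁻¹ = kg⁻¹·m⁻²·s².
  Combining: m·C·J⁻¹ = m · (s·A) · (kg⁻¹·m⁻²·s²) = kg⁻¹·m⁻¹·s³·A.
Left is s·A; right is kg⁻¹·m⁻¹·s³·A — different.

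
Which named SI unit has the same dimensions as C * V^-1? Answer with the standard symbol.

F

C = A·s = s·A (charge = current × time).
V = W/A (potential = power per current),
    = kg·m²·s⁻³·A⁻¹.
So V⁻¹ = kg⁻¹·m⁻²·s³·A.
Combining: C·V⁻¹ = (s·A) · (kg⁻¹·m⁻²·s³·A) = kg⁻¹·m⁻²·s⁴·A².
kg⁻¹·m⁻²·s⁴·A² is the base-SI form of the farad.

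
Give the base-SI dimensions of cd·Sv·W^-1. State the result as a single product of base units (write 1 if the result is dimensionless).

kg⁻¹·s·cd

Sv = m²·s⁻².
W = kg·m²·s⁻³.
So W⁻¹ = kg⁻¹·m⁻²·s³.
Combining: cd·Sv·W⁻¹ = cd · (m²·s⁻²) · (kg⁻¹·m⁻²·s³) = kg⁻¹·s·cd.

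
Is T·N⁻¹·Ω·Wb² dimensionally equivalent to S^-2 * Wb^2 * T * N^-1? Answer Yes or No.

No

Left side:
  T = kg·s⁻²·A⁻¹.
  N = kg·m·s⁻².
  So N⁻¹ = kg⁻¹·m⁻¹·s².
  Ω = kg·m²·s⁻³·A⁻².
  Wb = kg·m²·s⁻²·A⁻¹.
  So Wb² = kg²·m⁴·s⁻⁴·A⁻².
  Combining: T·N⁻¹·Ω·Wb² = (kg·s⁻²·A⁻¹) · (kg⁻¹·m⁻¹·s²) · (kg·m²·s⁻³·A⁻²) · (kg²·m⁴·s⁻⁴·A⁻²) = kg³·m⁵·s⁻⁷·A⁻⁵.
Right side:
  S = 1/Ω (conductance is reciprocal resistance),
      = kg⁻¹·m⁻²·s³·A².
  So S⁻² = kg²·m⁴·s⁻⁶·A⁻⁴.
  Wb = V·s (flux: a volt is a weber per second),
      = kg·m²·s⁻²·A⁻¹.
  So Wb² = kg²·m⁴·s⁻⁴·A⁻².
  T = Wb/m² (flux density = flux per area),
      = kg·s⁻²·A⁻¹.
  N = kg·m/s² = kg·m·s⁻² (force = mass × acceleration).
  So N⁻¹ = kg⁻¹·m⁻¹·s².
  Combining: S⁻²·Wb²·T·N⁻¹ = (kg²·m⁴·s⁻⁶·A⁻⁴) · (kg²·m⁴·s⁻⁴·A⁻²) · (kg·s⁻²·A⁻¹) · (kg⁻¹·m⁻¹·s²) = kg⁴·m⁷·s⁻¹⁰·A⁻⁷.
Left is kg³·m⁵·s⁻⁷·A⁻⁵; right is kg⁴·m⁷·s⁻¹⁰·A⁻⁷ — different.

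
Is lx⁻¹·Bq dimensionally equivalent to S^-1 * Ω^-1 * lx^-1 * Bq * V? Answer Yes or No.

Left side:
  lx = lm/m² (illuminance = luminous flux per area),
      = m⁻²·cd.
  So lx⁻¹ = m²·cd⁻¹.
  Bq = 1/s = s⁻¹ (activity is decays per second).
  Combining: lx⁻¹·Bq = (m²·cd⁻¹) · s⁻¹ = m²·s⁻¹·cd⁻¹.
Right side:
  S = kg⁻¹·m⁻²·s³·A².
  So S⁻¹ = kg·m²·s⁻³·A⁻².
  Ω = kg·m²·s⁻³·A⁻².
  So Ω⁻¹ = kg⁻¹·m⁻²·s³·A².
  lx = m⁻²·cd.
  So lx⁻¹ = m²·cd⁻¹.
  Bq = s⁻¹.
  V = kg·m²·s⁻³·A⁻¹.
  Combining: S⁻¹·Ω⁻¹·lx⁻¹·Bq·V = (kg·m²·s⁻³·A⁻²) · (kg⁻¹·m⁻²·s³·A²) · (m²·cd⁻¹) · s⁻¹ · (kg·m²·s⁻³·A⁻¹) = kg·m⁴·s⁻⁴·A⁻¹·cd⁻¹.
Left is m²·s⁻¹·cd⁻¹; right is kg·m⁴·s⁻⁴·A⁻¹·cd⁻¹ — different.

No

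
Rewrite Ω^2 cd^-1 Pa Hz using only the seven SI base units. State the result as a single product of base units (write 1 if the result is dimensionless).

Ω = V/A (resistance = voltage per current),
    = kg·m²·s⁻³·A⁻².
So Ω² = kg²·m⁴·s⁻⁶·A⁻⁴.
Pa = N/m² (pressure = force per area),
    = kg·m⁻¹·s⁻².
Hz = 1/s = s⁻¹ (frequency is cycles per second).
Combining: Ω²·cd⁻¹·Pa·Hz = (kg²·m⁴·s⁻⁶·A⁻⁴) · cd⁻¹ · (kg·m⁻¹·s⁻²) · s⁻¹ = kg³·m³·s⁻⁹·A⁻⁴·cd⁻¹.

kg³·m³·s⁻⁹·A⁻⁴·cd⁻¹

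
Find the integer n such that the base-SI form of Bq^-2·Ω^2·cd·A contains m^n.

4

Bq = 1/s = s⁻¹ (activity is decays per second).
So Bq⁻² = s².
Ω = V/A (resistance = voltage per current),
    = kg·m²·s⁻³·A⁻².
So Ω² = kg²·m⁴·s⁻⁶·A⁻⁴.
Combining: Bq⁻²·Ω²·cd·A = s² · (kg²·m⁴·s⁻⁶·A⁻⁴) · cd · A = kg²·m⁴·s⁻⁴·A⁻³·cd.
The exponent of m is 4.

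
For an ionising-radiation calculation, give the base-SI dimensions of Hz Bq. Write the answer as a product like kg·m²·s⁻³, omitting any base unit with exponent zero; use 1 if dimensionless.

Hz = s⁻¹.
Bq = s⁻¹.
Combining: Hz·Bq = s⁻¹ · s⁻¹ = s⁻².

s⁻²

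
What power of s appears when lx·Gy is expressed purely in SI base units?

lx = m⁻²·cd.
Gy = m²·s⁻².
Combining: lx·Gy = (m⁻²·cd) · (m²·s⁻²) = s⁻²·cd.
The exponent of s is -2.

-2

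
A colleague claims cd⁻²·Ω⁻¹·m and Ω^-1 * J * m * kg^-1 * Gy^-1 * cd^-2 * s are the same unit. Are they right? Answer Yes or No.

Left side:
  Ω = kg·m²·s⁻³·A⁻².
  So Ω⁻¹ = kg⁻¹·m⁻²·s³·A².
  Combining: cd⁻²·Ω⁻¹·m = cd⁻² · (kg⁻¹·m⁻²·s³·A²) · m = kg⁻¹·m⁻¹·s³·A²·cd⁻².
Right side:
  Ω = kg·m²·s⁻³·A⁻².
  So Ω⁻¹ = kg⁻¹·m⁻²·s³·A².
  J = kg·m²·s⁻².
  Gy = m²·s⁻².
  So Gy⁻¹ = m⁻²·s².
  Combining: Ω⁻¹·J·m·kg⁻¹·Gy⁻¹·cd⁻²·s = (kg⁻¹·m⁻²·s³·A²) · (kg·m²·s⁻²) · m · kg⁻¹ · (m⁻²·s²) · cd⁻² · s = kg⁻¹·m⁻¹·s⁴·A²·cd⁻².
Left is kg⁻¹·m⁻¹·s³·A²·cd⁻²; right is kg⁻¹·m⁻¹·s⁴·A²·cd⁻² — different.

No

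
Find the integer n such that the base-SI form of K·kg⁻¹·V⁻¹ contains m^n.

V = W/A (potential = power per current),
    = kg·m²·s⁻³·A⁻¹.
So V⁻¹ = kg⁻¹·m⁻²·s³·A.
Combining: K·kg⁻¹·V⁻¹ = K · kg⁻¹ · (kg⁻¹·m⁻²·s³·A) = kg⁻²·m⁻²·s³·A·K.
The exponent of m is -2.

-2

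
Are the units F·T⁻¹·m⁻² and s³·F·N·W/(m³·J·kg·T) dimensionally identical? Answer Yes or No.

Yes

Left side:
  F = kg⁻¹·m⁻²·s⁴·A².
  T = kg·s⁻²·A⁻¹.
  So T⁻¹ = kg⁻¹·s²·A.
  Combining: F·T⁻¹·m⁻² = (kg⁻¹·m⁻²·s⁴·A²) · (kg⁻¹·s²·A) · m⁻² = kg⁻²·m⁻⁴·s⁶·A³.
Right side:
  F = kg⁻¹·m⁻²·s⁴·A².
  N = kg·m·s⁻².
  J = kg·m²·s⁻².
  So J⁻¹ = kg⁻¹·m⁻²·s².
  T = kg·s⁻²·A⁻¹.
  So T⁻¹ = kg⁻¹·s²·A.
  W = kg·m²·s⁻³.
  Combining: m⁻³·s³·F·N·J⁻¹·kg⁻¹·T⁻¹·W = m⁻³ · s³ · (kg⁻¹·m⁻²·s⁴·A²) · (kg·m·s⁻²) · (kg⁻¹·m⁻²·s²) · kg⁻¹ · (kg⁻¹·s²·A) · (kg·m²·s⁻³) = kg⁻²·m⁻⁴·s⁶·A³.
Both reduce to kg⁻²·m⁻⁴·s⁶·A³.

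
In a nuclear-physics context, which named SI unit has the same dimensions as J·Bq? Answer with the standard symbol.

W

J = kg·m²·s⁻².
Bq = s⁻¹.
Combining: J·Bq = (kg·m²·s⁻²) · s⁻¹ = kg·m²·s⁻³.
kg·m²·s⁻³ is the base-SI form of the watt.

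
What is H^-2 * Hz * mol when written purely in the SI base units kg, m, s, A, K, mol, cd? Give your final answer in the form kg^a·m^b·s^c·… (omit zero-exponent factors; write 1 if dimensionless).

kg⁻²·m⁻⁴·s³·A⁴·mol

H = kg·m²·s⁻²·A⁻².
So H⁻² = kg⁻²·m⁻⁴·s⁴·A⁴.
Hz = s⁻¹.
Combining: H⁻²·Hz·mol = (kg⁻²·m⁻⁴·s⁴·A⁴) · s⁻¹ · mol = kg⁻²·m⁻⁴·s³·A⁴·mol.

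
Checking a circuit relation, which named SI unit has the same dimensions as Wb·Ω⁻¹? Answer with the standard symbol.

Wb = V·s (flux: a volt is a weber per second),
    = kg·m²·s⁻²·A⁻¹.
Ω = V/A (resistance = voltage per current),
    = kg·m²·s⁻³·A⁻².
So Ω⁻¹ = kg⁻¹·m⁻²·s³·A².
Combining: Wb·Ω⁻¹ = (kg·m²·s⁻²·A⁻¹) · (kg⁻¹·m⁻²·s³·A²) = s·A.
s·A is the base-SI form of the coulomb.

C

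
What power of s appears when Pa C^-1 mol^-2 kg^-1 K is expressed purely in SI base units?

-3

Pa = kg·m⁻¹·s⁻².
C = s·A.
So C⁻¹ = s⁻¹·A⁻¹.
Combining: Pa·C⁻¹·mol⁻²·kg⁻¹·K = (kg·m⁻¹·s⁻²) · (s⁻¹·A⁻¹) · mol⁻² · kg⁻¹ · K = m⁻¹·s⁻³·A⁻¹·K·mol⁻².
The exponent of s is -3.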